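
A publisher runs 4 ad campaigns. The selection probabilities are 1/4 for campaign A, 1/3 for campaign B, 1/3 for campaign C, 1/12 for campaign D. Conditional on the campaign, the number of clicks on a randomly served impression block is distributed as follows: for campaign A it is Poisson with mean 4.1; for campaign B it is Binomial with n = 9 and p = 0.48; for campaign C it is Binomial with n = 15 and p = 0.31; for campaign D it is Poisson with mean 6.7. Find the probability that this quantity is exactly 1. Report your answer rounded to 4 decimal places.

Conditional on each campaign, P(X = 1): A: 0.067948; B: 0.0230946; C: 0.0257834; D: 0.00824711.
By total probability, P(X = 1) = 0.25·0.067948 + 0.333333·0.0230946 + 0.333333·0.0257834 + 0.0833333·0.00824711 = 0.0339669.

0.0340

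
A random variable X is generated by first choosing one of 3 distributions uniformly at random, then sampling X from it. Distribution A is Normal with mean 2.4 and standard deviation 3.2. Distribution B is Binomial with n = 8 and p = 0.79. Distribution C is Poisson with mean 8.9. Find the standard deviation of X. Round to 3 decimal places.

3.737

Per component, A: μ=2.4, E[X²]=16; B: μ=6.32, E[X²]=41.2696; C: μ=8.9, E[X²]=88.11.
E[X] = 0.333333·2.4 + 0.333333·6.32 + 0.333333·8.9 = 5.87333.
E[X²] = 0.333333·16 + 0.333333·41.2696 + 0.333333·88.11 = 48.4599.
Var(X) = E[X²] − (E[X])² = 48.4599 − 34.496 = 13.9638.
SD(X) = √13.9638 = 3.73682.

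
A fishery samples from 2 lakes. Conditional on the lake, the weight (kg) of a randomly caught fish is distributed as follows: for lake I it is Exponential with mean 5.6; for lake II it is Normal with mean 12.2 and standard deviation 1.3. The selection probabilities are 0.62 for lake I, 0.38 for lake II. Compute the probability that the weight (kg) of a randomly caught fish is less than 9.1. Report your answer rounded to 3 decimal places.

0.501

Conditional on each lake, P(X < 9.1): I: 0.803088; II: 0.00854849.
By total probability, P(X < 9.1) = 0.62·0.803088 + 0.38·0.00854849 = 0.501163.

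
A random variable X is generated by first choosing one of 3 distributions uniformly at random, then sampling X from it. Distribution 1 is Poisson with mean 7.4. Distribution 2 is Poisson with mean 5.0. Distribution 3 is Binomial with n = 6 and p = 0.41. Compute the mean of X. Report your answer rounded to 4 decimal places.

4.9533

Component means — 1: 7.4; 2: 5; 3: 2.46.
E[X] = 0.333333·7.4 + 0.333333·5 + 0.333333·2.46 = 4.95333.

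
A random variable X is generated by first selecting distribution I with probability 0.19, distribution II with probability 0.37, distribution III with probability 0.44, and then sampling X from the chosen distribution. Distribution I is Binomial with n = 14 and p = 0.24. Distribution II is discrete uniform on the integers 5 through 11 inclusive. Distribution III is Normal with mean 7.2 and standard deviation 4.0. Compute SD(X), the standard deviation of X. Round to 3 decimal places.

3.443

Per component, I: μ=3.36, E[X²]=13.8432; II: μ=8, E[X²]=68; III: μ=7.2, E[X²]=67.84.
E[X] = 0.19·3.36 + 0.37·8 + 0.44·7.2 = 6.7664.
E[X²] = 0.19·13.8432 + 0.37·68 + 0.44·67.84 = 57.6398.
Var(X) = E[X²] − (E[X])² = 57.6398 − 45.7842 = 11.8556.
SD(X) = √11.8556 = 3.4432.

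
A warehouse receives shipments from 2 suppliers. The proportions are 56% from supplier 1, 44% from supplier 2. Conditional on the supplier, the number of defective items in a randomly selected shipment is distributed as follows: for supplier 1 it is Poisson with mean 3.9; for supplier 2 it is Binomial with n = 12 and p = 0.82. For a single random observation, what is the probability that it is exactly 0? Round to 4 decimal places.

0.0113

Conditional on each supplier, P(X = 0): 1: 0.0202419; 2: 1.15683e-09.
By total probability, P(X = 0) = 0.56·0.0202419 + 0.44·1.15683e-09 = 0.0113355.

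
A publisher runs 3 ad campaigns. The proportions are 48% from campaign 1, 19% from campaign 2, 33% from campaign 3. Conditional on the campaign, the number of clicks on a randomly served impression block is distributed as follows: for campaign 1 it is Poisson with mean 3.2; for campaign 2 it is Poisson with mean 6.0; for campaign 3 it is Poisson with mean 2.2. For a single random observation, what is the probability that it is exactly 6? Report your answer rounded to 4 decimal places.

Conditional on each campaign, P(X = 6): 1: 0.060789; 2: 0.160623; 3: 0.0174484.
By total probability, P(X = 6) = 0.48·0.060789 + 0.19·0.160623 + 0.33·0.0174484 = 0.0654551.

0.0655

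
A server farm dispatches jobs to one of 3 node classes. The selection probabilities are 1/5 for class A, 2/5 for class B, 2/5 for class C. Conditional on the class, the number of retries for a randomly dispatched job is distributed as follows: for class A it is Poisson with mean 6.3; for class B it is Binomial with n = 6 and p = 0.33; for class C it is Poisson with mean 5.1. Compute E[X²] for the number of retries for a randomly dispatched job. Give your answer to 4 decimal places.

23.7408

For each component E[X²] = Var + (mean)², giving A: 45.99; B: 5.247; C: 31.11.
Overall E[X²] = 0.2·45.99 + 0.4·5.247 + 0.4·31.11 = 23.7408.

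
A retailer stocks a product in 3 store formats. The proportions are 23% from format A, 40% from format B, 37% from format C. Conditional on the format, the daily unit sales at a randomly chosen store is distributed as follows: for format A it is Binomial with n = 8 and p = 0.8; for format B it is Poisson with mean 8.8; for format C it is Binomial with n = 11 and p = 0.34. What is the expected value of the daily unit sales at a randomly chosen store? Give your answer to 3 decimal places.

6.376

Component means — A: 6.4; B: 8.8; C: 3.74.
E[X] = 0.23·6.4 + 0.4·8.8 + 0.37·3.74 = 6.3758.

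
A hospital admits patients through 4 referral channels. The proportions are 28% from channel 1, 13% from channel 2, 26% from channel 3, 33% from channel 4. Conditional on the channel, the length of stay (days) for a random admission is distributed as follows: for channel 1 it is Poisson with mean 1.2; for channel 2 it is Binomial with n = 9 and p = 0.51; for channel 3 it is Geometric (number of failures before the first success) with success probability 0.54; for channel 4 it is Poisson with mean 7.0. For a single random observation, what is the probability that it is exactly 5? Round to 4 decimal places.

Conditional on each channel, P(X = 5): 1: 0.00624556; 2: 0.250614; 3: 0.011122; 4: 0.127717.
By total probability, P(X = 5) = 0.28·0.00624556 + 0.13·0.250614 + 0.26·0.011122 + 0.33·0.127717 = 0.0793668.

0.0794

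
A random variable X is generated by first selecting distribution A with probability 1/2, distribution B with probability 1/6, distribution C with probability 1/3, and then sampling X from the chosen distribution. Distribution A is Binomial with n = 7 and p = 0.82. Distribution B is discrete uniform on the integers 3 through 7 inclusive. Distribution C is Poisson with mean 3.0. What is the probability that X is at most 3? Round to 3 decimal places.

0.261

Conditional on each component, P(X ≤ 3): A: 0.0231276; B: 0.2; C: 0.647232.
By total probability, P(X ≤ 3) = 0.5·0.0231276 + 0.166667·0.2 + 0.333333·0.647232 = 0.260641.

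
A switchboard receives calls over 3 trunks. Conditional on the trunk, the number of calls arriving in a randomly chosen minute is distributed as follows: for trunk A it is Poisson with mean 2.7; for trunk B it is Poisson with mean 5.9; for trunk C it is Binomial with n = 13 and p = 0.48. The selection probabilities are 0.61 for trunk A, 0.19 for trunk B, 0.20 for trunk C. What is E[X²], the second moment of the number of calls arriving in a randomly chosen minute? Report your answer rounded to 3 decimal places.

22.265

For each component E[X²] = Var + (mean)², giving A: 9.99; B: 40.71; C: 42.1824.
Overall E[X²] = 0.61·9.99 + 0.19·40.71 + 0.2·42.1824 = 22.2653.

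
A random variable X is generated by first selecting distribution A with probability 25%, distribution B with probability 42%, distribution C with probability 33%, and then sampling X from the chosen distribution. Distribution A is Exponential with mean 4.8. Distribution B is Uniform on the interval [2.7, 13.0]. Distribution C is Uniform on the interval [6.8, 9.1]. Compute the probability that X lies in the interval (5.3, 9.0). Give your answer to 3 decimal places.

0.511

Conditional on each component, P(5.3 < X < 9.0): A: 0.178132; B: 0.359223; C: 0.956522.
By total probability, P(5.3 < X < 9.0) = 0.25·0.178132 + 0.42·0.359223 + 0.33·0.956522 = 0.511059.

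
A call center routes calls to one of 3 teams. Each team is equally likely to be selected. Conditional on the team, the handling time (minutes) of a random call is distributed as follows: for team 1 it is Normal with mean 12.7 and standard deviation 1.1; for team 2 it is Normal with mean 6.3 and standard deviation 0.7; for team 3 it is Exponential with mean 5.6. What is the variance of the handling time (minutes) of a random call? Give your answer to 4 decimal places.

21.2267

Per component, 1: μ=12.7, E[X²]=162.5; 2: μ=6.3, E[X²]=40.18; 3: μ=5.6, E[X²]=62.72.
E[X] = 0.333333·12.7 + 0.333333·6.3 + 0.333333·5.6 = 8.2.
E[X²] = 0.333333·162.5 + 0.333333·40.18 + 0.333333·62.72 = 88.4667.
Var(X) = E[X²] − (E[X])² = 88.4667 − 67.24 = 21.2267.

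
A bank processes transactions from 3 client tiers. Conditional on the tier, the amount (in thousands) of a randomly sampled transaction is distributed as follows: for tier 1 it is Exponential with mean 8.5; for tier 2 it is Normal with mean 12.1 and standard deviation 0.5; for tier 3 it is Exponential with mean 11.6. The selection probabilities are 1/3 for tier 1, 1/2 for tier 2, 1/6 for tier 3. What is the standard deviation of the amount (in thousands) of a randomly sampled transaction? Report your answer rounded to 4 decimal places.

7.0249

Per component, 1: μ=8.5, E[X²]=144.5; 2: μ=12.1, E[X²]=146.66; 3: μ=11.6, E[X²]=269.12.
E[X] = 0.333333·8.5 + 0.5·12.1 + 0.166667·11.6 = 10.8167.
E[X²] = 0.333333·144.5 + 0.5·146.66 + 0.166667·269.12 = 166.35.
Var(X) = E[X²] − (E[X])² = 166.35 − 117 = 49.3497.
SD(X) = √49.3497 = 7.02494.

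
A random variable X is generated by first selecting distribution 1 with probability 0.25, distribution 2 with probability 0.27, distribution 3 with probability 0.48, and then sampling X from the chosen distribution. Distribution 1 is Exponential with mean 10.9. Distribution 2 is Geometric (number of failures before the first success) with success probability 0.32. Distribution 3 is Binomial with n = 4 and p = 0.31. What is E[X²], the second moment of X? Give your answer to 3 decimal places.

63.566

For each component E[X²] = Var + (mean)², giving 1: 237.62; 2: 11.1562; 3: 2.3932.
Overall E[X²] = 0.25·237.62 + 0.27·11.1562 + 0.48·2.3932 = 63.5659.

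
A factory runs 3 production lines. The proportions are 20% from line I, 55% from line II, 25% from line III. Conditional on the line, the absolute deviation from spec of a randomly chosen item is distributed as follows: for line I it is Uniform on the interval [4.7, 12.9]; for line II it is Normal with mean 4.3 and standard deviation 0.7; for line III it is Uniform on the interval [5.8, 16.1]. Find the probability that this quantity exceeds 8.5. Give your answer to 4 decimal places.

Conditional on each line, P(X > 8.5): I: 0.536585; II: 9.86588e-10; III: 0.737864.
By total probability, P(X > 8.5) = 0.2·0.536585 + 0.55·9.86588e-10 + 0.25·0.737864 = 0.291783.

0.2918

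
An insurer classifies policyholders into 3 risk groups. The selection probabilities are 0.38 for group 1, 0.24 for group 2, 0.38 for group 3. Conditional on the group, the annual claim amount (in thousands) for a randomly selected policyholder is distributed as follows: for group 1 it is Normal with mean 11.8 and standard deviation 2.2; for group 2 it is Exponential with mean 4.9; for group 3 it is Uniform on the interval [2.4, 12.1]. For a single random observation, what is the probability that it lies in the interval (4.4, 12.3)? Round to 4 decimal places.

0.6039

Conditional on each group, P(4.4 < X < 12.3): 1: 0.58951; 2: 0.326149; 3: 0.793814.
By total probability, P(4.4 < X < 12.3) = 0.38·0.58951 + 0.24·0.326149 + 0.38·0.793814 = 0.603939.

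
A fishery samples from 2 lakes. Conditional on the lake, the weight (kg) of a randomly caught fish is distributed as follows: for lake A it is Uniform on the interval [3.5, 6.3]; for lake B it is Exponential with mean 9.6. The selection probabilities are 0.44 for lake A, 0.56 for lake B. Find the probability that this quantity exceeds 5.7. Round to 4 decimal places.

Conditional on each lake, P(X > 5.7): A: 0.214286; B: 0.552252.
By total probability, P(X > 5.7) = 0.44·0.214286 + 0.56·0.552252 = 0.403547.

0.4035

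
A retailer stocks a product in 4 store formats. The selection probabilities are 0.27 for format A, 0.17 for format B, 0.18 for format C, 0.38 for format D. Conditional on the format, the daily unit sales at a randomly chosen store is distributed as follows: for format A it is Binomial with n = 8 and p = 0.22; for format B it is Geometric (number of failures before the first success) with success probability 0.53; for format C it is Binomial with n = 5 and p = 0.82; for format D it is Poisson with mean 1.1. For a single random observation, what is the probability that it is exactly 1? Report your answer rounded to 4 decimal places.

Conditional on each format, P(X = 1): A: 0.309154; B: 0.2491; C: 0.00430402; D: 0.366158.
By total probability, P(X = 1) = 0.27·0.309154 + 0.17·0.2491 + 0.18·0.00430402 + 0.38·0.366158 = 0.265733.

0.2657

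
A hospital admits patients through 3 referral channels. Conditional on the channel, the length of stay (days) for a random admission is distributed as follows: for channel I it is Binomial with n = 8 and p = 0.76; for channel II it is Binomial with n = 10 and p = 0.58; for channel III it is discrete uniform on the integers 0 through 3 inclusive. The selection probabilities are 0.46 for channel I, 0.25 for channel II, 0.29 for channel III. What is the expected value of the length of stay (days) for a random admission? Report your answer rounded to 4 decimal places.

4.6818

Component means — I: 6.08; II: 5.8; III: 1.5.
E[X] = 0.46·6.08 + 0.25·5.8 + 0.29·1.5 = 4.6818.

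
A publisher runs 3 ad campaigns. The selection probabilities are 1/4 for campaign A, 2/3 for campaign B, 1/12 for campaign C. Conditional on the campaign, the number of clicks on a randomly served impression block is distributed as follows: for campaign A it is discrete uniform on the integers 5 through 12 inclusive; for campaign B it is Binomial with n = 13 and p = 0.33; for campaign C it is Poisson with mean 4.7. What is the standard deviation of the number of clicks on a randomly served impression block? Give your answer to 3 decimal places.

2.624

Per component, A: μ=8.5, E[X²]=77.5; B: μ=4.29, E[X²]=21.2784; C: μ=4.7, E[X²]=26.79.
E[X] = 0.25·8.5 + 0.666667·4.29 + 0.0833333·4.7 = 5.37667.
E[X²] = 0.25·77.5 + 0.666667·21.2784 + 0.0833333·26.79 = 35.7931.
Var(X) = E[X²] − (E[X])² = 35.7931 − 28.9085 = 6.88456.
SD(X) = √6.88456 = 2.62384.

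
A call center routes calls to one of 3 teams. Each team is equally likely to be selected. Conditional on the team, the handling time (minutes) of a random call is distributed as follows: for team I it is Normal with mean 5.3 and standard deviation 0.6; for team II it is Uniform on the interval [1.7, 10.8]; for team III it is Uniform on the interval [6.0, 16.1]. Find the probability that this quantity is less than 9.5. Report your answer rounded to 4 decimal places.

Conditional on each team, P(X < 9.5): I: 1; II: 0.857143; III: 0.346535.
By total probability, P(X < 9.5) = 0.333333·1 + 0.333333·0.857143 + 0.333333·0.346535 = 0.734559.

0.7346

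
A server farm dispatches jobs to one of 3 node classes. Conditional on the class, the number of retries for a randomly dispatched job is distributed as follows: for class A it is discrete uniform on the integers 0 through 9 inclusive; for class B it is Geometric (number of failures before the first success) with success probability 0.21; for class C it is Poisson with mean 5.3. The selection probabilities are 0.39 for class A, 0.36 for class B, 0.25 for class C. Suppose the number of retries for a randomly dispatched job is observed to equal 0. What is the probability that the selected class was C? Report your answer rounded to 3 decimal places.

Likelihoods P(X=0 | ·): A: 0.1; B: 0.21; C: 0.00499159.
Posterior ∝ prior × likelihood. Numerator for C: 0.25·0.00499159 = 0.0012479.
Normalizing constant: 0.39·0.1 + 0.36·0.21 + 0.25·0.00499159 = 0.115848.
P(C | observation) = 0.0012479 / 0.115848 = 0.0107719.

0.011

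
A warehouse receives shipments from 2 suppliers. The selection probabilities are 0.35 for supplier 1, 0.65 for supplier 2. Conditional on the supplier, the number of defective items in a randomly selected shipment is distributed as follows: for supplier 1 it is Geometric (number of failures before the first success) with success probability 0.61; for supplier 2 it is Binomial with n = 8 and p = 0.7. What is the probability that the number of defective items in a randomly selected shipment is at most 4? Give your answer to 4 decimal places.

Conditional on each supplier, P(X ≤ 4): 1: 0.990978; 2: 0.194104.
By total probability, P(X ≤ 4) = 0.35·0.990978 + 0.65·0.194104 = 0.47301.

0.4730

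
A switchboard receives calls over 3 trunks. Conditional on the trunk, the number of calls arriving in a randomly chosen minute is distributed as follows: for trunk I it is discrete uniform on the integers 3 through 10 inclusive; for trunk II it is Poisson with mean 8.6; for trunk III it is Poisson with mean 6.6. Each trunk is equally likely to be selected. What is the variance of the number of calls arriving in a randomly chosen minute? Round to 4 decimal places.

Per component, I: μ=6.5, E[X²]=47.5; II: μ=8.6, E[X²]=82.56; III: μ=6.6, E[X²]=50.16.
E[X] = 0.333333·6.5 + 0.333333·8.6 + 0.333333·6.6 = 7.23333.
E[X²] = 0.333333·47.5 + 0.333333·82.56 + 0.333333·50.16 = 60.0733.
Var(X) = E[X²] − (E[X])² = 60.0733 − 52.3211 = 7.75222.

7.7522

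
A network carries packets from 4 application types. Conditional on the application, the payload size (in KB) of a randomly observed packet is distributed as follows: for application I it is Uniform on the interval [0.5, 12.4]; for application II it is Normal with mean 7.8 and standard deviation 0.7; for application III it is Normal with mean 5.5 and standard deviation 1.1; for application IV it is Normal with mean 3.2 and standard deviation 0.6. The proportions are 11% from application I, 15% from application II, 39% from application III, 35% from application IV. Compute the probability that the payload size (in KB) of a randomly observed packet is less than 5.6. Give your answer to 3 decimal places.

Conditional on each application, P(X < 5.6): I: 0.428571; II: 0.000836537; III: 0.536218; IV: 0.999968.
By total probability, P(X < 5.6) = 0.11·0.428571 + 0.15·0.000836537 + 0.39·0.536218 + 0.35·0.999968 = 0.606382.

0.606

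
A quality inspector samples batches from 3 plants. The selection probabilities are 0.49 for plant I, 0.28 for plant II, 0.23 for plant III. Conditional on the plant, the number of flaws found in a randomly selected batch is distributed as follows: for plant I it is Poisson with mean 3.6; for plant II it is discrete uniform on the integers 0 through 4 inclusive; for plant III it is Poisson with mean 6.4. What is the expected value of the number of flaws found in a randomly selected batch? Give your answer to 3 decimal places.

3.796

Component means — I: 3.6; II: 2; III: 6.4.
E[X] = 0.49·3.6 + 0.28·2 + 0.23·6.4 = 3.796.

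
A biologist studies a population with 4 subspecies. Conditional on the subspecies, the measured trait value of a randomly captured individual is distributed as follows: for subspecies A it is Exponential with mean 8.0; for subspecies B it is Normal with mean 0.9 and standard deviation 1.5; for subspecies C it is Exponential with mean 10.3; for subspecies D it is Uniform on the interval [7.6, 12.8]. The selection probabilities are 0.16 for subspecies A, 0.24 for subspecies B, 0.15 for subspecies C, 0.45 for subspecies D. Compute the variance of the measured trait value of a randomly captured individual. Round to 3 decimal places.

Per component, A: μ=8, E[X²]=128; B: μ=0.9, E[X²]=3.06; C: μ=10.3, E[X²]=212.18; D: μ=10.2, E[X²]=106.293.
E[X] = 0.16·8 + 0.24·0.9 + 0.15·10.3 + 0.45·10.2 = 7.631.
E[X²] = 0.16·128 + 0.24·3.06 + 0.15·212.18 + 0.45·106.293 = 100.873.
Var(X) = E[X²] − (E[X])² = 100.873 − 58.2322 = 42.6412.

42.641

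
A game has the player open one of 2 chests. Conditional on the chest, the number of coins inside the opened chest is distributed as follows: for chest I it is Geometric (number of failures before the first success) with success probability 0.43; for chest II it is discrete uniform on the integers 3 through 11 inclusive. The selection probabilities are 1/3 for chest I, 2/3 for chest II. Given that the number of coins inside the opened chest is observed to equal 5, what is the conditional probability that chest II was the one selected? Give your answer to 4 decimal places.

0.8957

Likelihoods P(X=5 | ·): I: 0.0258728; II: 0.111111.
Posterior ∝ prior × likelihood. Numerator for II: 0.666667·0.111111 = 0.0740741.
Normalizing constant: 0.333333·0.0258728 + 0.666667·0.111111 = 0.0826983.
P(II | observation) = 0.0740741 / 0.0826983 = 0.895714.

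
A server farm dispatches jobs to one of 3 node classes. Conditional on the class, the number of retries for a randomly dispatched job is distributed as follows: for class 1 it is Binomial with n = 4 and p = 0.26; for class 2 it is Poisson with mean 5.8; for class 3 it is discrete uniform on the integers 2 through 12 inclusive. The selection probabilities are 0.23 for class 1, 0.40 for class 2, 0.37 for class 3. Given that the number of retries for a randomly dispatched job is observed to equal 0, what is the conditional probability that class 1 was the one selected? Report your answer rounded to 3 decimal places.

0.983

Likelihoods P(X=0 | ·): 1: 0.299866; 2: 0.00302755; 3: 0.
Posterior ∝ prior × likelihood. Numerator for 1: 0.23·0.299866 = 0.0689691.
Normalizing constant: 0.23·0.299866 + 0.4·0.00302755 + 0.37·0 = 0.0701801.
P(1 | observation) = 0.0689691 / 0.0701801 = 0.982744.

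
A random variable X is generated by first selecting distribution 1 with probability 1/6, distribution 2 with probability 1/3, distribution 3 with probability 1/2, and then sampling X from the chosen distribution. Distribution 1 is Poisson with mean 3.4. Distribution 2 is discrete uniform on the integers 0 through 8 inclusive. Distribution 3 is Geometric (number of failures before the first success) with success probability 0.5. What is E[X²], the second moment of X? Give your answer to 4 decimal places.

11.5489

For each component E[X²] = Var + (mean)², giving 1: 14.96; 2: 22.6667; 3: 3.
Overall E[X²] = 0.166667·14.96 + 0.333333·22.6667 + 0.5·3 = 11.5489.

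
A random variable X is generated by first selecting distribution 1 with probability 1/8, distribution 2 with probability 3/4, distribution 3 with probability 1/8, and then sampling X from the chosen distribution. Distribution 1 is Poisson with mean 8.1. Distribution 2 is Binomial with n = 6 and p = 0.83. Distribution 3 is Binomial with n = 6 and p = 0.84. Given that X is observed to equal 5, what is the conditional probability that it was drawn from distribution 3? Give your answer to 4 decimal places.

Likelihoods P(X=5 | ·): 1: 0.088198; 2: 0.401782; 3: 0.401483.
Posterior ∝ prior × likelihood. Numerator for 3: 0.125·0.401483 = 0.0501854.
Normalizing constant: 0.125·0.088198 + 0.75·0.401782 + 0.125·0.401483 = 0.362547.
P(3 | observation) = 0.0501854 / 0.362547 = 0.138425.

0.1384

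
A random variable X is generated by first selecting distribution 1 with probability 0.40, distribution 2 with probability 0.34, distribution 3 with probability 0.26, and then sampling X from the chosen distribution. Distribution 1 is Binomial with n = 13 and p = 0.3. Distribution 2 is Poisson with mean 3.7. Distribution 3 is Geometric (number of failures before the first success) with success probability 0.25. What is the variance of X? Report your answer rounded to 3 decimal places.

Per component, 1: μ=3.9, E[X²]=17.94; 2: μ=3.7, E[X²]=17.39; 3: μ=3, E[X²]=21.
E[X] = 0.4·3.9 + 0.34·3.7 + 0.26·3 = 3.598.
E[X²] = 0.4·17.94 + 0.34·17.39 + 0.26·21 = 18.5486.
Var(X) = E[X²] − (E[X])² = 18.5486 − 12.9456 = 5.603.

5.603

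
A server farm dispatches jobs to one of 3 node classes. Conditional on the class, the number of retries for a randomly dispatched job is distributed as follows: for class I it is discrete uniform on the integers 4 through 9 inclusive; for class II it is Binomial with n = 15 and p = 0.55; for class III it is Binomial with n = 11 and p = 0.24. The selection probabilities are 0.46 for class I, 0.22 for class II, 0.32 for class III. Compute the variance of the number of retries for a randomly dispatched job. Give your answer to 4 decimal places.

7.5192

Per component, I: μ=6.5, E[X²]=45.1667; II: μ=8.25, E[X²]=71.775; III: μ=2.64, E[X²]=8.976.
E[X] = 0.46·6.5 + 0.22·8.25 + 0.32·2.64 = 5.6498.
E[X²] = 0.46·45.1667 + 0.22·71.775 + 0.32·8.976 = 39.4395.
Var(X) = E[X²] − (E[X])² = 39.4395 − 31.9202 = 7.51925.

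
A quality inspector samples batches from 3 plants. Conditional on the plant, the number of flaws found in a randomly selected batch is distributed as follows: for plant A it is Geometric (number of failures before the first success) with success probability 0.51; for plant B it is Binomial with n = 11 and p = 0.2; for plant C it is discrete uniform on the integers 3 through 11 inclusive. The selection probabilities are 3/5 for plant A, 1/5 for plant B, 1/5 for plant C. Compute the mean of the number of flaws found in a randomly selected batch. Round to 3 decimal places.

2.416

Component means — A: 0.960784; B: 2.2; C: 7.
E[X] = 0.6·0.960784 + 0.2·2.2 + 0.2·7 = 2.41647.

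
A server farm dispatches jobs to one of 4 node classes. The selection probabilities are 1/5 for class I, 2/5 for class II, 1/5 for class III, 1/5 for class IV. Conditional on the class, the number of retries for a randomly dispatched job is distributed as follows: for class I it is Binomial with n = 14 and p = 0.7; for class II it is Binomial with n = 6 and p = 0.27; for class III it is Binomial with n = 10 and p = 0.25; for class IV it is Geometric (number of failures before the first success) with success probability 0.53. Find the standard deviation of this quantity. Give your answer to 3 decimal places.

Per component, I: μ=9.8, E[X²]=98.98; II: μ=1.62, E[X²]=3.807; III: μ=2.5, E[X²]=8.125; IV: μ=0.886792, E[X²]=2.45959.
E[X] = 0.2·9.8 + 0.4·1.62 + 0.2·2.5 + 0.2·0.886792 = 3.28536.
E[X²] = 0.2·98.98 + 0.4·3.807 + 0.2·8.125 + 0.2·2.45959 = 23.4357.
Var(X) = E[X²] − (E[X])² = 23.4357 − 10.7936 = 12.6421.
SD(X) = √12.6421 = 3.55558.

3.556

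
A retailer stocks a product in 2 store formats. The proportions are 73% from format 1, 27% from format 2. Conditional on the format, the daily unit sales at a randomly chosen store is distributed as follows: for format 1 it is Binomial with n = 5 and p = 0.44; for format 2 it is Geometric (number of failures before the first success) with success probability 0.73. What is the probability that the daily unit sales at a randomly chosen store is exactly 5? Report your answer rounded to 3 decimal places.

0.012

Conditional on each format, P(X = 5): 1: 0.0164916; 2: 0.00104747.
By total probability, P(X = 5) = 0.73·0.0164916 + 0.27·0.00104747 = 0.0123217.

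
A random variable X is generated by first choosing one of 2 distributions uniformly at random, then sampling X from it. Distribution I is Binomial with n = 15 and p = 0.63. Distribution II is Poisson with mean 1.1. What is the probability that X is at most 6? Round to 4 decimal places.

Conditional on each component, P(X ≤ 6): I: 0.0596849; II: 0.999851.
By total probability, P(X ≤ 6) = 0.5·0.0596849 + 0.5·0.999851 = 0.529768.

0.5298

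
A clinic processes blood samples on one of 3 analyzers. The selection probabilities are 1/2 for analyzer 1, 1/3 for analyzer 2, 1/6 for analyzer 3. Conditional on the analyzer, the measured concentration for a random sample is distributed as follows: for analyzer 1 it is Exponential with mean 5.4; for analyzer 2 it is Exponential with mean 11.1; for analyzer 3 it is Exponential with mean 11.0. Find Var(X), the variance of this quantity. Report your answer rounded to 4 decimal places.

83.8456

Per component, 1: μ=5.4, E[X²]=58.32; 2: μ=11.1, E[X²]=246.42; 3: μ=11, E[X²]=242.
E[X] = 0.5·5.4 + 0.333333·11.1 + 0.166667·11 = 8.23333.
E[X²] = 0.5·58.32 + 0.333333·246.42 + 0.166667·242 = 151.633.
Var(X) = E[X²] − (E[X])² = 151.633 − 67.7878 = 83.8456.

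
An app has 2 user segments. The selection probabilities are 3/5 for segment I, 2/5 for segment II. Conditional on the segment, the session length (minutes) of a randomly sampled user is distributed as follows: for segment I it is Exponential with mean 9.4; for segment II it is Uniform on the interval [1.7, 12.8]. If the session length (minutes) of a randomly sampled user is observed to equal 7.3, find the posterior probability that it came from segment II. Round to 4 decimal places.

Likelihoods f(7.3 | ·): I: 0.0489329; II: 0.0900901.
Posterior ∝ prior × likelihood. Numerator for II: 0.4·0.0900901 = 0.036036.
Normalizing constant: 0.6·0.0489329 + 0.4·0.0900901 = 0.0653958.
P(II | observation) = 0.036036 / 0.0653958 = 0.551045.

0.5510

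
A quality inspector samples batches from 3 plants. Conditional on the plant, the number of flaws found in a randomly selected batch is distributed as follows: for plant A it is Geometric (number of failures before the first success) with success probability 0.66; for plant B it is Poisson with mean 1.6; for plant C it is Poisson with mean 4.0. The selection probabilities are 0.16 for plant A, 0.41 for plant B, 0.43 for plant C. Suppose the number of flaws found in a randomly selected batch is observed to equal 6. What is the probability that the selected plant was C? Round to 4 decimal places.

Likelihoods P(X=6 | ·): A: 0.00101957; B: 0.00470453; C: 0.104196.
Posterior ∝ prior × likelihood. Numerator for C: 0.43·0.104196 = 0.0448041.
Normalizing constant: 0.16·0.00101957 + 0.41·0.00470453 + 0.43·0.104196 = 0.0468961.
P(C | observation) = 0.0448041 / 0.0468961 = 0.955391.

0.9554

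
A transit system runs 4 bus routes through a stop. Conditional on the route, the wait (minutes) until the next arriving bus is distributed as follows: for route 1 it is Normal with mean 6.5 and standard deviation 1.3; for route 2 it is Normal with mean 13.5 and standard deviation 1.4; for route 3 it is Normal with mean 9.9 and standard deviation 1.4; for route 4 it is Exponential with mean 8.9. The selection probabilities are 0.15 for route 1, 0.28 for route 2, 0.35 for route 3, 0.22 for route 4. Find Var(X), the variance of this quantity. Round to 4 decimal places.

24.4200

Per component, 1: μ=6.5, E[X²]=43.94; 2: μ=13.5, E[X²]=184.21; 3: μ=9.9, E[X²]=99.97; 4: μ=8.9, E[X²]=158.42.
E[X] = 0.15·6.5 + 0.28·13.5 + 0.35·9.9 + 0.22·8.9 = 10.178.
E[X²] = 0.15·43.94 + 0.28·184.21 + 0.35·99.97 + 0.22·158.42 = 128.012.
Var(X) = E[X²] − (E[X])² = 128.012 − 103.592 = 24.42.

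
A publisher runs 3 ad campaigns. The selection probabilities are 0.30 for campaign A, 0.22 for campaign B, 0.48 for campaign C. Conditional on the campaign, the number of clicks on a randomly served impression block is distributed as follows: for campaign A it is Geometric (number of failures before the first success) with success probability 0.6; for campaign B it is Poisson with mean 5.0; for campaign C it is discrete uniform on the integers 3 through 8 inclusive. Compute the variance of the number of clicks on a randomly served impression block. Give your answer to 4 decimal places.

Per component, A: μ=0.666667, E[X²]=1.55556; B: μ=5, E[X²]=30; C: μ=5.5, E[X²]=33.1667.
E[X] = 0.3·0.666667 + 0.22·5 + 0.48·5.5 = 3.94.
E[X²] = 0.3·1.55556 + 0.22·30 + 0.48·33.1667 = 22.9867.
Var(X) = E[X²] − (E[X])² = 22.9867 − 15.5236 = 7.46307.

7.4631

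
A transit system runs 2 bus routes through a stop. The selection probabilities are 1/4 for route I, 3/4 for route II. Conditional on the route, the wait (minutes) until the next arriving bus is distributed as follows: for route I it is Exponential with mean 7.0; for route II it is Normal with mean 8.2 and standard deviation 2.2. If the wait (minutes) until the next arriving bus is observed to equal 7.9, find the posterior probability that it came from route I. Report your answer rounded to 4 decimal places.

0.0790

Likelihoods f(7.9 | ·): I: 0.0462136; II: 0.179659.
Posterior ∝ prior × likelihood. Numerator for I: 0.25·0.0462136 = 0.0115534.
Normalizing constant: 0.25·0.0462136 + 0.75·0.179659 = 0.146298.
P(I | observation) = 0.0115534 / 0.146298 = 0.0789718.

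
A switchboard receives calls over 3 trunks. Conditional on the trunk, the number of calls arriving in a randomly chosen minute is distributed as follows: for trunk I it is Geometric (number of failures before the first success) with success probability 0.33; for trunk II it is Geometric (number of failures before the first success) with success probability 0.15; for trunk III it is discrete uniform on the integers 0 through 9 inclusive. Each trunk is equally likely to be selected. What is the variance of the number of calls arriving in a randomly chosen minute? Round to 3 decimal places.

19.692

Per component, I: μ=2.0303, E[X²]=10.2746; II: μ=5.66667, E[X²]=69.8889; III: μ=4.5, E[X²]=28.5.
E[X] = 0.333333·2.0303 + 0.333333·5.66667 + 0.333333·4.5 = 4.06566.
E[X²] = 0.333333·10.2746 + 0.333333·69.8889 + 0.333333·28.5 = 36.2212.
Var(X) = E[X²] − (E[X])² = 36.2212 − 16.5296 = 19.6916.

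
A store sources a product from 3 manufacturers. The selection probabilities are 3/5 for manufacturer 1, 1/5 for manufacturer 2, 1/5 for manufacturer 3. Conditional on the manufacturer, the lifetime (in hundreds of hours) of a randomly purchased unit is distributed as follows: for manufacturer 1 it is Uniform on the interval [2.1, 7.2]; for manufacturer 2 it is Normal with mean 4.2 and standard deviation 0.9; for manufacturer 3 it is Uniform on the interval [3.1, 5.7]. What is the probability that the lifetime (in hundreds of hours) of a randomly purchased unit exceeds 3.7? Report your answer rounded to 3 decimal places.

Conditional on each manufacturer, P(X > 3.7): 1: 0.686275; 2: 0.710743; 3: 0.769231.
By total probability, P(X > 3.7) = 0.6·0.686275 + 0.2·0.710743 + 0.2·0.769231 = 0.707759.

0.708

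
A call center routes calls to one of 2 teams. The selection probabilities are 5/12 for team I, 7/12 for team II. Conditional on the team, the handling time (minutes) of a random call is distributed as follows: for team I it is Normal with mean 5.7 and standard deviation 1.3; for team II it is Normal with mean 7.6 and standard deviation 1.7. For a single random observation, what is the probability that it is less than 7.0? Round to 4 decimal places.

Conditional on each team, P(X < 7.0): I: 0.841345; II: 0.362066.
By total probability, P(X < 7.0) = 0.416667·0.841345 + 0.583333·0.362066 = 0.561766.

0.5618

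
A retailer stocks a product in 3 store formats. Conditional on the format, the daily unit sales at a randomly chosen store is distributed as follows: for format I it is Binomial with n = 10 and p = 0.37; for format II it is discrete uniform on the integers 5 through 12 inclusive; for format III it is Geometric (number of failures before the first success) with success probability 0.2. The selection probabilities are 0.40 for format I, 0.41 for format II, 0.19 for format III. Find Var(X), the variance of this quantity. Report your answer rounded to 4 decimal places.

12.2478

Per component, I: μ=3.7, E[X²]=16.021; II: μ=8.5, E[X²]=77.5; III: μ=4, E[X²]=36.
E[X] = 0.4·3.7 + 0.41·8.5 + 0.19·4 = 5.725.
E[X²] = 0.4·16.021 + 0.41·77.5 + 0.19·36 = 45.0234.
Var(X) = E[X²] − (E[X])² = 45.0234 − 32.7756 = 12.2478.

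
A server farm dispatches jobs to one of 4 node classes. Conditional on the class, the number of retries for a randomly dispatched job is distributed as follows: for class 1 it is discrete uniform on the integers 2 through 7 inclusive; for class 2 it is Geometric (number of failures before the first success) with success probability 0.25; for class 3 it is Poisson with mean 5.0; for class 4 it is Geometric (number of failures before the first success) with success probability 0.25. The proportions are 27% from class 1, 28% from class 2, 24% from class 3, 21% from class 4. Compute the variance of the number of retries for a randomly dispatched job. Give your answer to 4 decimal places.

8.6518

Per component, 1: μ=4.5, E[X²]=23.1667; 2: μ=3, E[X²]=21; 3: μ=5, E[X²]=30; 4: μ=3, E[X²]=21.
E[X] = 0.27·4.5 + 0.28·3 + 0.24·5 + 0.21·3 = 3.885.
E[X²] = 0.27·23.1667 + 0.28·21 + 0.24·30 + 0.21·21 = 23.745.
Var(X) = E[X²] − (E[X])² = 23.745 − 15.0932 = 8.65177.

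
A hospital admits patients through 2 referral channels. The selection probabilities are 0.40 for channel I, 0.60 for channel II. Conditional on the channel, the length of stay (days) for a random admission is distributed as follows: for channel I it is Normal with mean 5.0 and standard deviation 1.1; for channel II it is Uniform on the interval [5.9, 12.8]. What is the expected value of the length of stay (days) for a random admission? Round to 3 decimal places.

7.610

Component means — I: 5; II: 9.35.
E[X] = 0.4·5 + 0.6·9.35 = 7.61.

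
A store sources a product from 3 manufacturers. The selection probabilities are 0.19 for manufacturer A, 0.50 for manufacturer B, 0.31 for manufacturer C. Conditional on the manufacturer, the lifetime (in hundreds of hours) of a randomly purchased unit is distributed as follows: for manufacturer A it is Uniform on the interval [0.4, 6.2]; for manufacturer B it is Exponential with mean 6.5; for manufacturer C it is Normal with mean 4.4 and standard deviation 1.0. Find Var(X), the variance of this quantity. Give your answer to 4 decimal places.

Per component, A: μ=3.3, E[X²]=13.6933; B: μ=6.5, E[X²]=84.5; C: μ=4.4, E[X²]=20.36.
E[X] = 0.19·3.3 + 0.5·6.5 + 0.31·4.4 = 5.241.
E[X²] = 0.19·13.6933 + 0.5·84.5 + 0.31·20.36 = 51.1633.
Var(X) = E[X²] − (E[X])² = 51.1633 − 27.4681 = 23.6953.

23.6953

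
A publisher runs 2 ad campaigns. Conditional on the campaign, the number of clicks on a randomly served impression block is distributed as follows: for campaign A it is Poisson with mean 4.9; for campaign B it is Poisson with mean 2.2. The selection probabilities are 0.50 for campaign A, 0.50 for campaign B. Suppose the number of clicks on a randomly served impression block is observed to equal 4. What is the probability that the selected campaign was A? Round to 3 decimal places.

Likelihoods P(X=4 | ·): A: 0.178867; B: 0.108151.
Posterior ∝ prior × likelihood. Numerator for A: 0.5·0.178867 = 0.0894335.
Normalizing constant: 0.5·0.178867 + 0.5·0.108151 = 0.143509.
P(A | observation) = 0.0894335 / 0.143509 = 0.62319.

0.623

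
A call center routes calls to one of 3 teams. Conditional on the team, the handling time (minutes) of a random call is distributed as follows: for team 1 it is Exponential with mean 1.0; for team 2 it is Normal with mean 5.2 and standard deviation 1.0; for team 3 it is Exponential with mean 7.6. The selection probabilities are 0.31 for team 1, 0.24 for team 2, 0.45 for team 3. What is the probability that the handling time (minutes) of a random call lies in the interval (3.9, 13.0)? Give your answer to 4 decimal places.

Conditional on each team, P(3.9 < X < 13.0): 1: 0.0202397; 2: 0.9032; 3: 0.417832.
By total probability, P(3.9 < X < 13.0) = 0.31·0.0202397 + 0.24·0.9032 + 0.45·0.417832 = 0.411066.

0.4111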